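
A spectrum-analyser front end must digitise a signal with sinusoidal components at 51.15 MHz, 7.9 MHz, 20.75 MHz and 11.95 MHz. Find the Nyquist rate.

Highest-frequency component: 51.15 MHz.
Nyquist rate = 2 × 51.15 MHz = 102.3 MHz.

102.3 MHz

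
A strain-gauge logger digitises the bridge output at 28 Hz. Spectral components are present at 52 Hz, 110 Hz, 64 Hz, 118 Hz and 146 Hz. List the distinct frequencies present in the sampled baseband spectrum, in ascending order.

fs/2 = 14 Hz.
52 Hz mod fs = 24 Hz.
24 Hz > fs/2 = 14 Hz, folds to fs − 24 Hz = 4 Hz.
110 Hz mod fs = 26 Hz.
26 Hz > fs/2 = 14 Hz, folds to fs − 26 Hz = 2 Hz.
64 Hz mod fs = 8 Hz.
8 Hz ≤ fs/2 = 14 Hz, appears at 8 Hz.
118 Hz mod fs = 6 Hz.
6 Hz ≤ fs/2 = 14 Hz, appears at 6 Hz.
146 Hz mod fs = 6 Hz.
6 Hz ≤ fs/2 = 14 Hz, appears at 6 Hz.
Distinct values: {2 Hz, 4 Hz, 6 Hz, 8 Hz}.

2 Hz, 4 Hz, 6 Hz, 8 Hz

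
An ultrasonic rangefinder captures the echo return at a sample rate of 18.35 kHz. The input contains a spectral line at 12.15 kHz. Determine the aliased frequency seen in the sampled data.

12.15 kHz > fs/2 = 9.175 kHz, folds to fs − 12.15 kHz = 6.2 kHz.

6.2 kHz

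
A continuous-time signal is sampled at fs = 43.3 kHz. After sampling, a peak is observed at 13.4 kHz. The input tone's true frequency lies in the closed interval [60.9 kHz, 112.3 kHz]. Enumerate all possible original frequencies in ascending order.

Frequencies that alias to 13.4 kHz are k·fs ± 13.4 kHz for integer k ≥ 0.
k=0: 13.4 kHz.
k=1: 29.9 kHz, 56.7 kHz.
k=2: 73.2 kHz, 100 kHz.
k=3: 116.5 kHz, 143.3 kHz.
Within [60.9 kHz, 112.3 kHz]: 73.2 kHz, 100 kHz.

73.2 kHz, 100 kHz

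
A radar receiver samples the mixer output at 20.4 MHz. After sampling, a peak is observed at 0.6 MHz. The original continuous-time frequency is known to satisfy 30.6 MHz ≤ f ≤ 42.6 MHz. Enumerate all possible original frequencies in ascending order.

40.2 MHz, 41.4 MHz

Frequencies that alias to 0.6 MHz are k·fs ± 0.6 MHz for integer k ≥ 0.
k=0: 0.6 MHz.
k=1: 19.8 MHz, 21 MHz.
k=2: 40.2 MHz, 41.4 MHz.
k=3: 60.6 MHz, 61.8 MHz.
Within [30.6 MHz, 42.6 MHz]: 40.2 MHz, 41.4 MHz.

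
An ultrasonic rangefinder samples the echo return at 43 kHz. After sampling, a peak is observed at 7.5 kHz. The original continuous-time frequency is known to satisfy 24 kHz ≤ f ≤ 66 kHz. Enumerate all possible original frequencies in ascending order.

Frequencies that alias to 7.5 kHz are k·fs ± 7.5 kHz for integer k ≥ 0.
k=0: 7.5 kHz.
k=1: 35.5 kHz, 50.5 kHz.
k=2: 78.5 kHz, 93.5 kHz.
Within [24 kHz, 66 kHz]: 35.5 kHz, 50.5 kHz.

35.5 kHz, 50.5 kHz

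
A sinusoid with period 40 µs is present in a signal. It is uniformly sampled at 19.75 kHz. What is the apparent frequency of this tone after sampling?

T = 40 µs → f = 1/T = 25 kHz.
25 kHz mod fs = 5.25 kHz.
5.25 kHz ≤ fs/2 = 9.875 kHz, appears at 5.25 kHz.

5.25 kHz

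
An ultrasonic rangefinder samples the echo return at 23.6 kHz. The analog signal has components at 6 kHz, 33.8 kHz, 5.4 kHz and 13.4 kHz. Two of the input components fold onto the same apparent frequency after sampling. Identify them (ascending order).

fs/2 = 11.8 kHz.
6 kHz ≤ fs/2 = 11.8 kHz, passes unchanged.
33.8 kHz mod fs = 10.2 kHz.
10.2 kHz ≤ fs/2 = 11.8 kHz, appears at 10.2 kHz.
5.4 kHz ≤ fs/2 = 11.8 kHz, passes unchanged.
13.4 kHz > fs/2 = 11.8 kHz, folds to fs − 13.4 kHz = 10.2 kHz.
13.4 kHz and 33.8 kHz both map to 10.2 kHz.

13.4 kHz, 33.8 kHz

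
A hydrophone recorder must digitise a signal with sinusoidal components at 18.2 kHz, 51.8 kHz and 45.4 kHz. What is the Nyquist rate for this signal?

Highest-frequency component: 51.8 kHz.
Nyquist rate = 2 × 51.8 kHz = 103.6 kHz.

103.6 kHz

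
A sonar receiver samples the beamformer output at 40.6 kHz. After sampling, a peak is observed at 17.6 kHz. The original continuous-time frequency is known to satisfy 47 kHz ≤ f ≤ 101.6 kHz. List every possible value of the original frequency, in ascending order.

Frequencies that alias to 17.6 kHz are k·fs ± 17.6 kHz for integer k ≥ 0.
k=0: 17.6 kHz.
k=1: 23 kHz, 58.2 kHz.
k=2: 63.6 kHz, 98.8 kHz.
k=3: 104.2 kHz, 139.4 kHz.
Within [47 kHz, 101.6 kHz]: 58.2 kHz, 63.6 kHz, 98.8 kHz.

58.2 kHz, 63.6 kHz, 98.8 kHz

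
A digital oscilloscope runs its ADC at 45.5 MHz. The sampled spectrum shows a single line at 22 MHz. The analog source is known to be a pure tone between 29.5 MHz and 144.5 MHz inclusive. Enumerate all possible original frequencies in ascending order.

Frequencies that alias to 22 MHz are k·fs ± 22 MHz for integer k ≥ 0.
k=0: 22 MHz.
k=1: 23.5 MHz, 67.5 MHz.
k=2: 69 MHz, 113 MHz.
k=3: 114.5 MHz, 158.5 MHz.
k=4: 160 MHz, 204 MHz.
Within [29.5 MHz, 144.5 MHz]: 67.5 MHz, 69 MHz, 113 MHz, 114.5 MHz.

67.5 MHz, 69 MHz, 113 MHz, 114.5 MHz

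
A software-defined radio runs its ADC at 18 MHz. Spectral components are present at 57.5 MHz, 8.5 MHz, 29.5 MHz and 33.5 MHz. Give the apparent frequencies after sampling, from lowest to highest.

2.5 MHz, 3.5 MHz, 6.5 MHz, 8.5 MHz

fs/2 = 9 MHz.
57.5 MHz mod fs = 3.5 MHz.
3.5 MHz ≤ fs/2 = 9 MHz, appears at 3.5 MHz.
8.5 MHz ≤ fs/2 = 9 MHz, passes unchanged.
29.5 MHz mod fs = 11.5 MHz.
11.5 MHz > fs/2 = 9 MHz, folds to fs − 11.5 MHz = 6.5 MHz.
33.5 MHz mod fs = 15.5 MHz.
15.5 MHz > fs/2 = 9 MHz, folds to fs − 15.5 MHz = 2.5 MHz.
Distinct values: {2.5 MHz, 3.5 MHz, 6.5 MHz, 8.5 MHz}.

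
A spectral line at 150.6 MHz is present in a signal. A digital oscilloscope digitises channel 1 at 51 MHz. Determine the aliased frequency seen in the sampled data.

150.6 MHz mod fs = 48.6 MHz.
48.6 MHz > fs/2 = 25.5 MHz, folds to fs − 48.6 MHz = 2.4 MHz.

2.4 MHz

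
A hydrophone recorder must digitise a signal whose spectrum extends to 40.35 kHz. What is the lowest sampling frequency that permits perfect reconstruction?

80.7 kHz

Nyquist rate = 2 × 40.35 kHz = 80.7 kHz.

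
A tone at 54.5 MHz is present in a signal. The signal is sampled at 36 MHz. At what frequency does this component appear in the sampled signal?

17.5 MHz

54.5 MHz mod fs = 18.5 MHz.
18.5 MHz > fs/2 = 18 MHz, folds to fs − 18.5 MHz = 17.5 MHz.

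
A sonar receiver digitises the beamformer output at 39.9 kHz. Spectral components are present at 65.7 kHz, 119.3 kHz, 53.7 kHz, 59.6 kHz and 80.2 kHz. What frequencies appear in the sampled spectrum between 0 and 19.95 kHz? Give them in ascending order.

fs/2 = 19.95 kHz.
65.7 kHz mod fs = 25.8 kHz.
25.8 kHz > fs/2 = 19.95 kHz, folds to fs − 25.8 kHz = 14.1 kHz.
119.3 kHz mod fs = 39.5 kHz.
39.5 kHz > fs/2 = 19.95 kHz, folds to fs − 39.5 kHz = 0.4 kHz.
53.7 kHz mod fs = 13.8 kHz.
13.8 kHz ≤ fs/2 = 19.95 kHz, appears at 13.8 kHz.
59.6 kHz mod fs = 19.7 kHz.
19.7 kHz ≤ fs/2 = 19.95 kHz, appears at 19.7 kHz.
80.2 kHz mod fs = 0.4 kHz.
0.4 kHz ≤ fs/2 = 19.95 kHz, appears at 0.4 kHz.
Distinct values: {0.4 kHz, 13.8 kHz, 14.1 kHz, 19.7 kHz}.

0.4 kHz, 13.8 kHz, 14.1 kHz, 19.7 kHz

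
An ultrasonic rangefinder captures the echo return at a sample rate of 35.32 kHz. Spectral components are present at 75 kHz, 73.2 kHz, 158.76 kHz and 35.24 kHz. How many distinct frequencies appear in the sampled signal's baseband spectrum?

fs/2 = 17.66 kHz.
75 kHz mod fs = 4.36 kHz.
4.36 kHz ≤ fs/2 = 17.66 kHz, appears at 4.36 kHz.
73.2 kHz mod fs = 2.56 kHz.
2.56 kHz ≤ fs/2 = 17.66 kHz, appears at 2.56 kHz.
158.76 kHz mod fs = 17.48 kHz.
17.48 kHz ≤ fs/2 = 17.66 kHz, appears at 17.48 kHz.
35.24 kHz > fs/2 = 17.66 kHz, folds to fs − 35.24 kHz = 0.08 kHz.
Distinct values: {0.08 kHz, 2.56 kHz, 4.36 kHz, 17.48 kHz} → 4.

4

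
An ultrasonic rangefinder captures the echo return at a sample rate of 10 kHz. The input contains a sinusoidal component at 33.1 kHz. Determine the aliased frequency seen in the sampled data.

33.1 kHz mod fs = 3.1 kHz.
3.1 kHz ≤ fs/2 = 5 kHz, appears at 3.1 kHz.

3.1 kHz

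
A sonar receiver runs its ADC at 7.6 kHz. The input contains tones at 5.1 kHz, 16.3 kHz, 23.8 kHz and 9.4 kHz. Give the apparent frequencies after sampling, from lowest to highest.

1 kHz, 1.1 kHz, 1.8 kHz, 2.5 kHz

fs/2 = 3.8 kHz.
5.1 kHz > fs/2 = 3.8 kHz, folds to fs − 5.1 kHz = 2.5 kHz.
16.3 kHz mod fs = 1.1 kHz.
1.1 kHz ≤ fs/2 = 3.8 kHz, appears at 1.1 kHz.
23.8 kHz mod fs = 1 kHz.
1 kHz ≤ fs/2 = 3.8 kHz, appears at 1 kHz.
9.4 kHz mod fs = 1.8 kHz.
1.8 kHz ≤ fs/2 = 3.8 kHz, appears at 1.8 kHz.
Distinct values: {1 kHz, 1.1 kHz, 1.8 kHz, 2.5 kHz}.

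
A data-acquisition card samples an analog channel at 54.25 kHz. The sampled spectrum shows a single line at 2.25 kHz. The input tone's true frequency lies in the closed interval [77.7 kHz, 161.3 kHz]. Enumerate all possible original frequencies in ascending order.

Frequencies that alias to 2.25 kHz are k·fs ± 2.25 kHz for integer k ≥ 0.
k=0: 2.25 kHz.
k=1: 52 kHz, 56.5 kHz.
k=2: 106.25 kHz, 110.75 kHz.
k=3: 160.5 kHz, 165 kHz.
k=4: 214.75 kHz, 219.25 kHz.
Within [77.7 kHz, 161.3 kHz]: 106.25 kHz, 110.75 kHz, 160.5 kHz.

106.25 kHz, 110.75 kHz, 160.5 kHz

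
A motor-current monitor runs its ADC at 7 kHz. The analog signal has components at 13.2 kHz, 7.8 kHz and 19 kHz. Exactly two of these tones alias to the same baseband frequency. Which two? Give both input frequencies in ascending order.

7.8 kHz, 13.2 kHz

fs/2 = 3.5 kHz.
13.2 kHz mod fs = 6.2 kHz.
6.2 kHz > fs/2 = 3.5 kHz, folds to fs − 6.2 kHz = 0.8 kHz.
7.8 kHz mod fs = 0.8 kHz.
0.8 kHz ≤ fs/2 = 3.5 kHz, appears at 0.8 kHz.
19 kHz mod fs = 5 kHz.
5 kHz > fs/2 = 3.5 kHz, folds to fs − 5 kHz = 2 kHz.
7.8 kHz and 13.2 kHz both map to 0.8 kHz.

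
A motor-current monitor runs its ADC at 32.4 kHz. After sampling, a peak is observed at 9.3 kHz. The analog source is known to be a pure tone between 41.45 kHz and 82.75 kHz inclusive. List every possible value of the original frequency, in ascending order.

Frequencies that alias to 9.3 kHz are k·fs ± 9.3 kHz for integer k ≥ 0.
k=0: 9.3 kHz.
k=1: 23.1 kHz, 41.7 kHz.
k=2: 55.5 kHz, 74.1 kHz.
k=3: 87.9 kHz, 106.5 kHz.
Within [41.45 kHz, 82.75 kHz]: 41.7 kHz, 55.5 kHz, 74.1 kHz.

41.7 kHz, 55.5 kHz, 74.1 kHz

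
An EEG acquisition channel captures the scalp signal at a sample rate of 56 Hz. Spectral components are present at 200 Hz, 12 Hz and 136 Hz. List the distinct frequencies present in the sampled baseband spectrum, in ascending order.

fs/2 = 28 Hz.
200 Hz mod fs = 32 Hz.
32 Hz > fs/2 = 28 Hz, folds to fs − 32 Hz = 24 Hz.
12 Hz ≤ fs/2 = 28 Hz, passes unchanged.
136 Hz mod fs = 24 Hz.
24 Hz ≤ fs/2 = 28 Hz, appears at 24 Hz.
Distinct values: {12 Hz, 24 Hz}.

12 Hz, 24 Hz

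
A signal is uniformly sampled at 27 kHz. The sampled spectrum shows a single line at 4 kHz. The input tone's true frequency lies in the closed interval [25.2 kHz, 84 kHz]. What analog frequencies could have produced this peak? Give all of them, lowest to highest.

Frequencies that alias to 4 kHz are k·fs ± 4 kHz for integer k ≥ 0.
k=0: 4 kHz.
k=1: 23 kHz, 31 kHz.
k=2: 50 kHz, 58 kHz.
k=3: 77 kHz, 85 kHz.
k=4: 104 kHz, 112 kHz.
Within [25.2 kHz, 84 kHz]: 31 kHz, 50 kHz, 58 kHz, 77 kHz.

31 kHz, 50 kHz, 58 kHz, 77 kHz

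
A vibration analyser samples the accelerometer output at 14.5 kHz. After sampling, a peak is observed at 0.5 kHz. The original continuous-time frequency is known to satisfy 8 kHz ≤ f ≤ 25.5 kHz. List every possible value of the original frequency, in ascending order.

Frequencies that alias to 0.5 kHz are k·fs ± 0.5 kHz for integer k ≥ 0.
k=0: 0.5 kHz.
k=1: 14 kHz, 15 kHz.
k=2: 28.5 kHz, 29.5 kHz.
Within [8 kHz, 25.5 kHz]: 14 kHz, 15 kHz.

14 kHz, 15 kHz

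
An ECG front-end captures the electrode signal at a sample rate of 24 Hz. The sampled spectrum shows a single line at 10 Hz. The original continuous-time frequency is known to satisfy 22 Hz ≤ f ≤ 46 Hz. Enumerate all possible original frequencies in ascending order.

34 Hz, 38 Hz

Frequencies that alias to 10 Hz are k·fs ± 10 Hz for integer k ≥ 0.
k=0: 10 Hz.
k=1: 14 Hz, 34 Hz.
k=2: 38 Hz, 58 Hz.
k=3: 62 Hz, 82 Hz.
Within [22 Hz, 46 Hz]: 34 Hz, 38 Hz.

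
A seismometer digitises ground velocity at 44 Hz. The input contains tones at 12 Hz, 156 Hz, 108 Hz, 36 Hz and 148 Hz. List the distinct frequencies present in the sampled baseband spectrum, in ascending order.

8 Hz, 12 Hz, 16 Hz, 20 Hz

fs/2 = 22 Hz.
12 Hz ≤ fs/2 = 22 Hz, passes unchanged.
156 Hz mod fs = 24 Hz.
24 Hz > fs/2 = 22 Hz, folds to fs − 24 Hz = 20 Hz.
108 Hz mod fs = 20 Hz.
20 Hz ≤ fs/2 = 22 Hz, appears at 20 Hz.
36 Hz > fs/2 = 22 Hz, folds to fs − 36 Hz = 8 Hz.
148 Hz mod fs = 16 Hz.
16 Hz ≤ fs/2 = 22 Hz, appears at 16 Hz.
Distinct values: {8 Hz, 12 Hz, 16 Hz, 20 Hz}.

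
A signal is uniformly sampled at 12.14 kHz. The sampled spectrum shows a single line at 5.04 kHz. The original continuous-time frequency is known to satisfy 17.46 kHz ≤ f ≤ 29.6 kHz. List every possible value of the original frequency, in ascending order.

Frequencies that alias to 5.04 kHz are k·fs ± 5.04 kHz for integer k ≥ 0.
k=0: 5.04 kHz.
k=1: 7.1 kHz, 17.18 kHz.
k=2: 19.24 kHz, 29.32 kHz.
k=3: 31.38 kHz, 41.46 kHz.
Within [17.46 kHz, 29.6 kHz]: 19.24 kHz, 29.32 kHz.

19.24 kHz, 29.32 kHz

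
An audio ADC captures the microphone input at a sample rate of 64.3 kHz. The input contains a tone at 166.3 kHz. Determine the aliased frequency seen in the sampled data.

166.3 kHz mod fs = 37.7 kHz.
37.7 kHz > fs/2 = 32.15 kHz, folds to fs − 37.7 kHz = 26.6 kHz.

26.6 kHz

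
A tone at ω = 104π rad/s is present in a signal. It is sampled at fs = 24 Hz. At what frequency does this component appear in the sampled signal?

4 Hz

ω = 104π rad/s → f = ω/(2π) = 52 Hz.
52 Hz mod fs = 4 Hz.
4 Hz ≤ fs/2 = 12 Hz, appears at 4 Hz.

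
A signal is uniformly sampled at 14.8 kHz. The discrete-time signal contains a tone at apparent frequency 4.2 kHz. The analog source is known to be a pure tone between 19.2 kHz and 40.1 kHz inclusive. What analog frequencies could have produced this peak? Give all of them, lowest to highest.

25.4 kHz, 33.8 kHz

Frequencies that alias to 4.2 kHz are k·fs ± 4.2 kHz for integer k ≥ 0.
k=0: 4.2 kHz.
k=1: 10.6 kHz, 19 kHz.
k=2: 25.4 kHz, 33.8 kHz.
k=3: 40.2 kHz, 48.6 kHz.
Within [19.2 kHz, 40.1 kHz]: 25.4 kHz, 33.8 kHz.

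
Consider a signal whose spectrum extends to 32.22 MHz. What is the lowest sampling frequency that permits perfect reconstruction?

Nyquist rate = 2 × 32.22 MHz = 64.44 MHz.

64.44 MHz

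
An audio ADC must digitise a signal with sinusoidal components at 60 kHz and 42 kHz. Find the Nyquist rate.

Highest-frequency component: 60 kHz.
Nyquist rate = 2 × 60 kHz = 120 kHz.

120 kHz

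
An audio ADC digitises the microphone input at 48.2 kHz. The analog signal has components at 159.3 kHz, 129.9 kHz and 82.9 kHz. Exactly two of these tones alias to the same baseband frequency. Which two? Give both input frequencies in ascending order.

fs/2 = 24.1 kHz.
159.3 kHz mod fs = 14.7 kHz.
14.7 kHz ≤ fs/2 = 24.1 kHz, appears at 14.7 kHz.
129.9 kHz mod fs = 33.5 kHz.
33.5 kHz > fs/2 = 24.1 kHz, folds to fs − 33.5 kHz = 14.7 kHz.
82.9 kHz mod fs = 34.7 kHz.
34.7 kHz > fs/2 = 24.1 kHz, folds to fs − 34.7 kHz = 13.5 kHz.
129.9 kHz and 159.3 kHz both map to 14.7 kHz.

129.9 kHz, 159.3 kHz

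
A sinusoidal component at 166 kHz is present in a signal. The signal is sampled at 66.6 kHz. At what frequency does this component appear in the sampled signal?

166 kHz mod fs = 32.8 kHz.
32.8 kHz ≤ fs/2 = 33.3 kHz, appears at 32.8 kHz.

32.8 kHz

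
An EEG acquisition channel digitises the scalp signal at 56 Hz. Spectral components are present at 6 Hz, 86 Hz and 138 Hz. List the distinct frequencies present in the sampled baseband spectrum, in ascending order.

6 Hz, 26 Hz

fs/2 = 28 Hz.
6 Hz ≤ fs/2 = 28 Hz, passes unchanged.
86 Hz mod fs = 30 Hz.
30 Hz > fs/2 = 28 Hz, folds to fs − 30 Hz = 26 Hz.
138 Hz mod fs = 26 Hz.
26 Hz ≤ fs/2 = 28 Hz, appears at 26 Hz.
Distinct values: {6 Hz, 26 Hz}.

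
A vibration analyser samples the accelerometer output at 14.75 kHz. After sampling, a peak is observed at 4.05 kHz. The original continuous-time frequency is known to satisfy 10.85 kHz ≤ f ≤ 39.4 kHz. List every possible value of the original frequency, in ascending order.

Frequencies that alias to 4.05 kHz are k·fs ± 4.05 kHz for integer k ≥ 0.
k=0: 4.05 kHz.
k=1: 10.7 kHz, 18.8 kHz.
k=2: 25.45 kHz, 33.55 kHz.
k=3: 40.2 kHz, 48.3 kHz.
Within [10.85 kHz, 39.4 kHz]: 18.8 kHz, 25.45 kHz, 33.55 kHz.

18.8 kHz, 25.45 kHz, 33.55 kHz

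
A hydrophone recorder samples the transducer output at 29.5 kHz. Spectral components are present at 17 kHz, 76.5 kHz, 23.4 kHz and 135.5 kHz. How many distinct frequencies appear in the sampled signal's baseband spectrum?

3

fs/2 = 14.75 kHz.
17 kHz > fs/2 = 14.75 kHz, folds to fs − 17 kHz = 12.5 kHz.
76.5 kHz mod fs = 17.5 kHz.
17.5 kHz > fs/2 = 14.75 kHz, folds to fs − 17.5 kHz = 12 kHz.
23.4 kHz > fs/2 = 14.75 kHz, folds to fs − 23.4 kHz = 6.1 kHz.
135.5 kHz mod fs = 17.5 kHz.
17.5 kHz > fs/2 = 14.75 kHz, folds to fs − 17.5 kHz = 12 kHz.
Distinct values: {6.1 kHz, 12 kHz, 12.5 kHz} → 3.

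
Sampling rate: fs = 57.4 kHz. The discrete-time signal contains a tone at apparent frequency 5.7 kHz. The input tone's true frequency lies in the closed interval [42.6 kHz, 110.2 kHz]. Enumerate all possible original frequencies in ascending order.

51.7 kHz, 63.1 kHz, 109.1 kHz

Frequencies that alias to 5.7 kHz are k·fs ± 5.7 kHz for integer k ≥ 0.
k=0: 5.7 kHz.
k=1: 51.7 kHz, 63.1 kHz.
k=2: 109.1 kHz, 120.5 kHz.
k=3: 166.5 kHz, 177.9 kHz.
Within [42.6 kHz, 110.2 kHz]: 51.7 kHz, 63.1 kHz, 109.1 kHz.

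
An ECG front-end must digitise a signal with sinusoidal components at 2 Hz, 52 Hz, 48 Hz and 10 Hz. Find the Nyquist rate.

104 Hz

Highest-frequency component: 52 Hz.
Nyquist rate = 2 × 52 Hz = 104 Hz.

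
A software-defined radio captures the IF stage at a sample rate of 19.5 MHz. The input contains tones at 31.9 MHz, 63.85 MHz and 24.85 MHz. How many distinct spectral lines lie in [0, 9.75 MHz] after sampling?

fs/2 = 9.75 MHz.
31.9 MHz mod fs = 12.4 MHz.
12.4 MHz > fs/2 = 9.75 MHz, folds to fs − 12.4 MHz = 7.1 MHz.
63.85 MHz mod fs = 5.35 MHz.
5.35 MHz ≤ fs/2 = 9.75 MHz, appears at 5.35 MHz.
24.85 MHz mod fs = 5.35 MHz.
5.35 MHz ≤ fs/2 = 9.75 MHz, appears at 5.35 MHz.
Distinct values: {5.35 MHz, 7.1 MHz} → 2.

2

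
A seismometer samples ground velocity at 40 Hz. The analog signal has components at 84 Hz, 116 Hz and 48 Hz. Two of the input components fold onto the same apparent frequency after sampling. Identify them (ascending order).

fs/2 = 20 Hz.
84 Hz mod fs = 4 Hz.
4 Hz ≤ fs/2 = 20 Hz, appears at 4 Hz.
116 Hz mod fs = 36 Hz.
36 Hz > fs/2 = 20 Hz, folds to fs − 36 Hz = 4 Hz.
48 Hz mod fs = 8 Hz.
8 Hz ≤ fs/2 = 20 Hz, appears at 8 Hz.
84 Hz and 116 Hz both map to 4 Hz.

84 Hz, 116 Hz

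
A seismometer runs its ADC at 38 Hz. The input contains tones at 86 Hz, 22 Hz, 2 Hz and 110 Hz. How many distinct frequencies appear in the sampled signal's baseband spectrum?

fs/2 = 19 Hz.
86 Hz mod fs = 10 Hz.
10 Hz ≤ fs/2 = 19 Hz, appears at 10 Hz.
22 Hz > fs/2 = 19 Hz, folds to fs − 22 Hz = 16 Hz.
2 Hz ≤ fs/2 = 19 Hz, passes unchanged.
110 Hz mod fs = 34 Hz.
34 Hz > fs/2 = 19 Hz, folds to fs − 34 Hz = 4 Hz.
Distinct values: {2 Hz, 4 Hz, 10 Hz, 16 Hz} → 4.

4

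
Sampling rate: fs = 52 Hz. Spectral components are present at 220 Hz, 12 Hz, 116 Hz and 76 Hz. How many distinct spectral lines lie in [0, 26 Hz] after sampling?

fs/2 = 26 Hz.
220 Hz mod fs = 12 Hz.
12 Hz ≤ fs/2 = 26 Hz, appears at 12 Hz.
12 Hz ≤ fs/2 = 26 Hz, passes unchanged.
116 Hz mod fs = 12 Hz.
12 Hz ≤ fs/2 = 26 Hz, appears at 12 Hz.
76 Hz mod fs = 24 Hz.
24 Hz ≤ fs/2 = 26 Hz, appears at 24 Hz.
Distinct values: {12 Hz, 24 Hz} → 2.

2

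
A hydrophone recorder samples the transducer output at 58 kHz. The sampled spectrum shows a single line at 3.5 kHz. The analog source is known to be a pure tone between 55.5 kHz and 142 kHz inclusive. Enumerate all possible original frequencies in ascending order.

61.5 kHz, 112.5 kHz, 119.5 kHz

Frequencies that alias to 3.5 kHz are k·fs ± 3.5 kHz for integer k ≥ 0.
k=0: 3.5 kHz.
k=1: 54.5 kHz, 61.5 kHz.
k=2: 112.5 kHz, 119.5 kHz.
k=3: 170.5 kHz, 177.5 kHz.
Within [55.5 kHz, 142 kHz]: 61.5 kHz, 112.5 kHz, 119.5 kHz.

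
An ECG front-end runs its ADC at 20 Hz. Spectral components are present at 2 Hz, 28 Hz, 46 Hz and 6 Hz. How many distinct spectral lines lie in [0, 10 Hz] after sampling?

3

fs/2 = 10 Hz.
2 Hz ≤ fs/2 = 10 Hz, passes unchanged.
28 Hz mod fs = 8 Hz.
8 Hz ≤ fs/2 = 10 Hz, appears at 8 Hz.
46 Hz mod fs = 6 Hz.
6 Hz ≤ fs/2 = 10 Hz, appears at 6 Hz.
6 Hz ≤ fs/2 = 10 Hz, passes unchanged.
Distinct values: {2 Hz, 6 Hz, 8 Hz} → 3.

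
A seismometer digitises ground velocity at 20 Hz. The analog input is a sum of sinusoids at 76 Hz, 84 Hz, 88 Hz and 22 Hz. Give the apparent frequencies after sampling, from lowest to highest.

fs/2 = 10 Hz.
76 Hz mod fs = 16 Hz.
16 Hz > fs/2 = 10 Hz, folds to fs − 16 Hz = 4 Hz.
84 Hz mod fs = 4 Hz.
4 Hz ≤ fs/2 = 10 Hz, appears at 4 Hz.
88 Hz mod fs = 8 Hz.
8 Hz ≤ fs/2 = 10 Hz, appears at 8 Hz.
22 Hz mod fs = 2 Hz.
2 Hz ≤ fs/2 = 10 Hz, appears at 2 Hz.
Distinct values: {2 Hz, 4 Hz, 8 Hz}.

2 Hz, 4 Hz, 8 Hz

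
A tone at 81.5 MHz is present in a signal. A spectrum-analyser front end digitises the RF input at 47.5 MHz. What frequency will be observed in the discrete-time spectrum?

81.5 MHz mod fs = 34 MHz.
34 MHz > fs/2 = 23.75 MHz, folds to fs − 34 MHz = 13.5 MHz.

13.5 MHz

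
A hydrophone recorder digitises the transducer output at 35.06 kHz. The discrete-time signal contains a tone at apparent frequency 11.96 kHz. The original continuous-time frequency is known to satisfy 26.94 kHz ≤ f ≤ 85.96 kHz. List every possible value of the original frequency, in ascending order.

Frequencies that alias to 11.96 kHz are k·fs ± 11.96 kHz for integer k ≥ 0.
k=0: 11.96 kHz.
k=1: 23.1 kHz, 47.02 kHz.
k=2: 58.16 kHz, 82.08 kHz.
k=3: 93.22 kHz, 117.14 kHz.
Within [26.94 kHz, 85.96 kHz]: 47.02 kHz, 58.16 kHz, 82.08 kHz.

47.02 kHz, 58.16 kHz, 82.08 kHz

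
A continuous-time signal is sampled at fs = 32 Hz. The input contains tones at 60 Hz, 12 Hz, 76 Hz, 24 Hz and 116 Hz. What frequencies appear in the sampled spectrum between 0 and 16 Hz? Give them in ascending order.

fs/2 = 16 Hz.
60 Hz mod fs = 28 Hz.
28 Hz > fs/2 = 16 Hz, folds to fs − 28 Hz = 4 Hz.
12 Hz ≤ fs/2 = 16 Hz, passes unchanged.
76 Hz mod fs = 12 Hz.
12 Hz ≤ fs/2 = 16 Hz, appears at 12 Hz.
24 Hz > fs/2 = 16 Hz, folds to fs − 24 Hz = 8 Hz.
116 Hz mod fs = 20 Hz.
20 Hz > fs/2 = 16 Hz, folds to fs − 20 Hz = 12 Hz.
Distinct values: {4 Hz, 8 Hz, 12 Hz}.

4 Hz, 8 Hz, 12 Hz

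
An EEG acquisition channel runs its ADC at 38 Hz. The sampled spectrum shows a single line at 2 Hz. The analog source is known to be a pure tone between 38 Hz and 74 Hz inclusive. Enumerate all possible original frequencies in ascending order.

40 Hz, 74 Hz

Frequencies that alias to 2 Hz are k·fs ± 2 Hz for integer k ≥ 0.
k=0: 2 Hz.
k=1: 36 Hz, 40 Hz.
k=2: 74 Hz, 78 Hz.
k=3: 112 Hz, 116 Hz.
Within [38 Hz, 74 Hz]: 40 Hz, 74 Hz.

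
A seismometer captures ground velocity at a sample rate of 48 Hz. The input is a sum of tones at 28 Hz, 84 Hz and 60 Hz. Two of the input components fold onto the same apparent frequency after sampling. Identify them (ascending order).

fs/2 = 24 Hz.
28 Hz > fs/2 = 24 Hz, folds to fs − 28 Hz = 20 Hz.
84 Hz mod fs = 36 Hz.
36 Hz > fs/2 = 24 Hz, folds to fs − 36 Hz = 12 Hz.
60 Hz mod fs = 12 Hz.
12 Hz ≤ fs/2 = 24 Hz, appears at 12 Hz.
60 Hz and 84 Hz both map to 12 Hz.

60 Hz, 84 Hz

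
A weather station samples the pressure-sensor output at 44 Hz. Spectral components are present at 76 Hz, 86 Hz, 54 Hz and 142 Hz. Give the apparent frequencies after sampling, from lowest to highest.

2 Hz, 10 Hz, 12 Hz

fs/2 = 22 Hz.
76 Hz mod fs = 32 Hz.
32 Hz > fs/2 = 22 Hz, folds to fs − 32 Hz = 12 Hz.
86 Hz mod fs = 42 Hz.
42 Hz > fs/2 = 22 Hz, folds to fs − 42 Hz = 2 Hz.
54 Hz mod fs = 10 Hz.
10 Hz ≤ fs/2 = 22 Hz, appears at 10 Hz.
142 Hz mod fs = 10 Hz.
10 Hz ≤ fs/2 = 22 Hz, appears at 10 Hz.
Distinct values: {2 Hz, 10 Hz, 12 Hz}.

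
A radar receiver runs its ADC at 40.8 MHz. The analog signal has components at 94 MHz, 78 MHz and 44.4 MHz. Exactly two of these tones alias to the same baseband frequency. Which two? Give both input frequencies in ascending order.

fs/2 = 20.4 MHz.
94 MHz mod fs = 12.4 MHz.
12.4 MHz ≤ fs/2 = 20.4 MHz, appears at 12.4 MHz.
78 MHz mod fs = 37.2 MHz.
37.2 MHz > fs/2 = 20.4 MHz, folds to fs − 37.2 MHz = 3.6 MHz.
44.4 MHz mod fs = 3.6 MHz.
3.6 MHz ≤ fs/2 = 20.4 MHz, appears at 3.6 MHz.
44.4 MHz and 78 MHz both map to 3.6 MHz.

44.4 MHz, 78 MHz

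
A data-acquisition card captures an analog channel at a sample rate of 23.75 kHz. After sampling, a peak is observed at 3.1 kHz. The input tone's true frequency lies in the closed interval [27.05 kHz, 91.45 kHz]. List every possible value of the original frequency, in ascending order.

44.4 kHz, 50.6 kHz, 68.15 kHz, 74.35 kHz

Frequencies that alias to 3.1 kHz are k·fs ± 3.1 kHz for integer k ≥ 0.
k=0: 3.1 kHz.
k=1: 20.65 kHz, 26.85 kHz.
k=2: 44.4 kHz, 50.6 kHz.
k=3: 68.15 kHz, 74.35 kHz.
k=4: 91.9 kHz, 98.1 kHz.
Within [27.05 kHz, 91.45 kHz]: 44.4 kHz, 50.6 kHz, 68.15 kHz, 74.35 kHz.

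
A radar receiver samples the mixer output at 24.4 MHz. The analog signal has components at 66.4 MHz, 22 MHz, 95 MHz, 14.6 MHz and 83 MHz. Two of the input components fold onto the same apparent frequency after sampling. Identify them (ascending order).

14.6 MHz, 83 MHz

fs/2 = 12.2 MHz.
66.4 MHz mod fs = 17.6 MHz.
17.6 MHz > fs/2 = 12.2 MHz, folds to fs − 17.6 MHz = 6.8 MHz.
22 MHz > fs/2 = 12.2 MHz, folds to fs − 22 MHz = 2.4 MHz.
95 MHz mod fs = 21.8 MHz.
21.8 MHz > fs/2 = 12.2 MHz, folds to fs − 21.8 MHz = 2.6 MHz.
14.6 MHz > fs/2 = 12.2 MHz, folds to fs − 14.6 MHz = 9.8 MHz.
83 MHz mod fs = 9.8 MHz.
9.8 MHz ≤ fs/2 = 12.2 MHz, appears at 9.8 MHz.
14.6 MHz and 83 MHz both map to 9.8 MHz.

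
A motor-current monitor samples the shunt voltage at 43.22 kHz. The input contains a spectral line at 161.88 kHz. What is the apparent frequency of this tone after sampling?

11 kHz

161.88 kHz mod fs = 32.22 kHz.
32.22 kHz > fs/2 = 21.61 kHz, folds to fs − 32.22 kHz = 11 kHz.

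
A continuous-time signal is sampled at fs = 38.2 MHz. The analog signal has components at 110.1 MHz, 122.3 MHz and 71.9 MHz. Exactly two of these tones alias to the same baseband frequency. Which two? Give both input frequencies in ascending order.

fs/2 = 19.1 MHz.
110.1 MHz mod fs = 33.7 MHz.
33.7 MHz > fs/2 = 19.1 MHz, folds to fs − 33.7 MHz = 4.5 MHz.
122.3 MHz mod fs = 7.7 MHz.
7.7 MHz ≤ fs/2 = 19.1 MHz, appears at 7.7 MHz.
71.9 MHz mod fs = 33.7 MHz.
33.7 MHz > fs/2 = 19.1 MHz, folds to fs − 33.7 MHz = 4.5 MHz.
71.9 MHz and 110.1 MHz both map to 4.5 MHz.

71.9 MHz, 110.1 MHz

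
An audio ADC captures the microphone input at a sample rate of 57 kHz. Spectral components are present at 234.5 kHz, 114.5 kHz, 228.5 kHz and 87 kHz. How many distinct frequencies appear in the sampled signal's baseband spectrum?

3

fs/2 = 28.5 kHz.
234.5 kHz mod fs = 6.5 kHz.
6.5 kHz ≤ fs/2 = 28.5 kHz, appears at 6.5 kHz.
114.5 kHz mod fs = 0.5 kHz.
0.5 kHz ≤ fs/2 = 28.5 kHz, appears at 0.5 kHz.
228.5 kHz mod fs = 0.5 kHz.
0.5 kHz ≤ fs/2 = 28.5 kHz, appears at 0.5 kHz.
87 kHz mod fs = 30 kHz.
30 kHz > fs/2 = 28.5 kHz, folds to fs − 30 kHz = 27 kHz.
Distinct values: {0.5 kHz, 6.5 kHz, 27 kHz} → 3.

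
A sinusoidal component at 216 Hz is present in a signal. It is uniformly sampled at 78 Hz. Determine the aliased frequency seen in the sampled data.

216 Hz mod fs = 60 Hz.
60 Hz > fs/2 = 39 Hz, folds to fs − 60 Hz = 18 Hz.

18 Hz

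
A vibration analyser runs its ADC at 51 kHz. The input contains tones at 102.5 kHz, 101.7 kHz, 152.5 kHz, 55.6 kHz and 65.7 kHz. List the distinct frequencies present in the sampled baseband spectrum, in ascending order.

0.3 kHz, 0.5 kHz, 4.6 kHz, 14.7 kHz

fs/2 = 25.5 kHz.
102.5 kHz mod fs = 0.5 kHz.
0.5 kHz ≤ fs/2 = 25.5 kHz, appears at 0.5 kHz.
101.7 kHz mod fs = 50.7 kHz.
50.7 kHz > fs/2 = 25.5 kHz, folds to fs − 50.7 kHz = 0.3 kHz.
152.5 kHz mod fs = 50.5 kHz.
50.5 kHz > fs/2 = 25.5 kHz, folds to fs − 50.5 kHz = 0.5 kHz.
55.6 kHz mod fs = 4.6 kHz.
4.6 kHz ≤ fs/2 = 25.5 kHz, appears at 4.6 kHz.
65.7 kHz mod fs = 14.7 kHz.
14.7 kHz ≤ fs/2 = 25.5 kHz, appears at 14.7 kHz.
Distinct values: {0.3 kHz, 0.5 kHz, 4.6 kHz, 14.7 kHz}.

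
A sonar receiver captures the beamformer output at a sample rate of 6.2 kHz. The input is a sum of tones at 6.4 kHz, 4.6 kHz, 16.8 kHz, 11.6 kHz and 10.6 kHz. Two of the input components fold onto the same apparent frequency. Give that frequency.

fs/2 = 3.1 kHz.
6.4 kHz mod fs = 0.2 kHz.
0.2 kHz ≤ fs/2 = 3.1 kHz, appears at 0.2 kHz.
4.6 kHz > fs/2 = 3.1 kHz, folds to fs − 4.6 kHz = 1.6 kHz.
16.8 kHz mod fs = 4.4 kHz.
4.4 kHz > fs/2 = 3.1 kHz, folds to fs − 4.4 kHz = 1.8 kHz.
11.6 kHz mod fs = 5.4 kHz.
5.4 kHz > fs/2 = 3.1 kHz, folds to fs − 5.4 kHz = 0.8 kHz.
10.6 kHz mod fs = 4.4 kHz.
4.4 kHz > fs/2 = 3.1 kHz, folds to fs − 4.4 kHz = 1.8 kHz.
10.6 kHz and 16.8 kHz both map to 1.8 kHz.

1.8 kHz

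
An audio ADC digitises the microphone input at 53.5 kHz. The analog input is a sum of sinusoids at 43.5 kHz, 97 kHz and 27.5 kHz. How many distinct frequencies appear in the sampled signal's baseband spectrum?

2

fs/2 = 26.75 kHz.
43.5 kHz > fs/2 = 26.75 kHz, folds to fs − 43.5 kHz = 10 kHz.
97 kHz mod fs = 43.5 kHz.
43.5 kHz > fs/2 = 26.75 kHz, folds to fs − 43.5 kHz = 10 kHz.
27.5 kHz > fs/2 = 26.75 kHz, folds to fs − 27.5 kHz = 26 kHz.
Distinct values: {10 kHz, 26 kHz} → 2.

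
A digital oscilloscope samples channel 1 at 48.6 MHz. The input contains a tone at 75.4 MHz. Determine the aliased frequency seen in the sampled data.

75.4 MHz mod fs = 26.8 MHz.
26.8 MHz > fs/2 = 24.3 MHz, folds to fs − 26.8 MHz = 21.8 MHz.

21.8 MHz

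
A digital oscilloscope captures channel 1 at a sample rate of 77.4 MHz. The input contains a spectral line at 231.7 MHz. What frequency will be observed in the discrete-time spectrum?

0.5 MHz

231.7 MHz mod fs = 76.9 MHz.
76.9 MHz > fs/2 = 38.7 MHz, folds to fs − 76.9 MHz = 0.5 MHz.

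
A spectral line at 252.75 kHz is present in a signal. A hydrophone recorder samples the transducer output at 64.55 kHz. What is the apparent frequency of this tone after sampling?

252.75 kHz mod fs = 59.1 kHz.
59.1 kHz > fs/2 = 32.275 kHz, folds to fs − 59.1 kHz = 5.45 kHz.

5.45 kHz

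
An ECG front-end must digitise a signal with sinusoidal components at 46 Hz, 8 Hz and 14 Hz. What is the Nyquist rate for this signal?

Highest-frequency component: 46 Hz.
Nyquist rate = 2 × 46 Hz = 92 Hz.

92 Hz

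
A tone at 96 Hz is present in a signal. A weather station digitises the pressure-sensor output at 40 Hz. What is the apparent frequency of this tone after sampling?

96 Hz mod fs = 16 Hz.
16 Hz ≤ fs/2 = 20 Hz, appears at 16 Hz.

16 Hz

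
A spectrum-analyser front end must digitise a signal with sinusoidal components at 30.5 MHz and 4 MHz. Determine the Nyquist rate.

Highest-frequency component: 30.5 MHz.
Nyquist rate = 2 × 30.5 MHz = 61 MHz.

61 MHz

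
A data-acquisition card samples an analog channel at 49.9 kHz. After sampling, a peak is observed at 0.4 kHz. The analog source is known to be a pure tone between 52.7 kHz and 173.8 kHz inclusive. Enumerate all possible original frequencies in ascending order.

Frequencies that alias to 0.4 kHz are k·fs ± 0.4 kHz for integer k ≥ 0.
k=0: 0.4 kHz.
k=1: 49.5 kHz, 50.3 kHz.
k=2: 99.4 kHz, 100.2 kHz.
k=3: 149.3 kHz, 150.1 kHz.
k=4: 199.2 kHz, 200 kHz.
Within [52.7 kHz, 173.8 kHz]: 99.4 kHz, 100.2 kHz, 149.3 kHz, 150.1 kHz.

99.4 kHz, 100.2 kHz, 149.3 kHz, 150.1 kHz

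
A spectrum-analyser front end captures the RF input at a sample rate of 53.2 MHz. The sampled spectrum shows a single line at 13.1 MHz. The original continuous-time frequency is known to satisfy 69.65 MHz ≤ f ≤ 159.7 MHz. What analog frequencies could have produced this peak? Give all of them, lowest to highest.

Frequencies that alias to 13.1 MHz are k·fs ± 13.1 MHz for integer k ≥ 0.
k=0: 13.1 MHz.
k=1: 40.1 MHz, 66.3 MHz.
k=2: 93.3 MHz, 119.5 MHz.
k=3: 146.5 MHz, 172.7 MHz.
k=4: 199.7 MHz, 225.9 MHz.
Within [69.65 MHz, 159.7 MHz]: 93.3 MHz, 119.5 MHz, 146.5 MHz.

93.3 MHz, 119.5 MHz, 146.5 MHz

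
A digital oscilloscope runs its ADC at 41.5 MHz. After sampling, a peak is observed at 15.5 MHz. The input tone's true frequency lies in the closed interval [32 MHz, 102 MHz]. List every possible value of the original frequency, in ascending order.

57 MHz, 67.5 MHz, 98.5 MHz

Frequencies that alias to 15.5 MHz are k·fs ± 15.5 MHz for integer k ≥ 0.
k=0: 15.5 MHz.
k=1: 26 MHz, 57 MHz.
k=2: 67.5 MHz, 98.5 MHz.
k=3: 109 MHz, 140 MHz.
Within [32 MHz, 102 MHz]: 57 MHz, 67.5 MHz, 98.5 MHz.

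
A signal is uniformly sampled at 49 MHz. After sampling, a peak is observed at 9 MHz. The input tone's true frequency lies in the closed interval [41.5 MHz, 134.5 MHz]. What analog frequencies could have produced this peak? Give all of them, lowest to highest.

58 MHz, 89 MHz, 107 MHz

Frequencies that alias to 9 MHz are k·fs ± 9 MHz for integer k ≥ 0.
k=0: 9 MHz.
k=1: 40 MHz, 58 MHz.
k=2: 89 MHz, 107 MHz.
k=3: 138 MHz, 156 MHz.
Within [41.5 MHz, 134.5 MHz]: 58 MHz, 89 MHz, 107 MHz.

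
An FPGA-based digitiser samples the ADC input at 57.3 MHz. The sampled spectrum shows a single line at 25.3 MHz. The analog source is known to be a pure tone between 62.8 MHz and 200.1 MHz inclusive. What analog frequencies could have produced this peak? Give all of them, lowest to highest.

Frequencies that alias to 25.3 MHz are k·fs ± 25.3 MHz for integer k ≥ 0.
k=0: 25.3 MHz.
k=1: 32 MHz, 82.6 MHz.
k=2: 89.3 MHz, 139.9 MHz.
k=3: 146.6 MHz, 197.2 MHz.
k=4: 203.9 MHz, 254.5 MHz.
Within [62.8 MHz, 200.1 MHz]: 82.6 MHz, 89.3 MHz, 139.9 MHz, 146.6 MHz, 197.2 MHz.

82.6 MHz, 89.3 MHz, 139.9 MHz, 146.6 MHz, 197.2 MHz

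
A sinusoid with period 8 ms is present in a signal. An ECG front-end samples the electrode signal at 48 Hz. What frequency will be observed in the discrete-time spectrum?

19 Hz

T = 8 ms → f = 1/T = 125 Hz.
125 Hz mod fs = 29 Hz.
29 Hz > fs/2 = 24 Hz, folds to fs − 29 Hz = 19 Hz.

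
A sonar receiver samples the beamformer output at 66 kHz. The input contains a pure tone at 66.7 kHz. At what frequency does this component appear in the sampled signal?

0.7 kHz

66.7 kHz mod fs = 0.7 kHz.
0.7 kHz ≤ fs/2 = 33 kHz, appears at 0.7 kHz.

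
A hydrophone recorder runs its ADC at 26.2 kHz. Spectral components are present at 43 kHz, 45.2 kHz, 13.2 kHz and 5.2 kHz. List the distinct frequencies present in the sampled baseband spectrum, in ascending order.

5.2 kHz, 7.2 kHz, 9.4 kHz, 13 kHz

fs/2 = 13.1 kHz.
43 kHz mod fs = 16.8 kHz.
16.8 kHz > fs/2 = 13.1 kHz, folds to fs − 16.8 kHz = 9.4 kHz.
45.2 kHz mod fs = 19 kHz.
19 kHz > fs/2 = 13.1 kHz, folds to fs − 19 kHz = 7.2 kHz.
13.2 kHz > fs/2 = 13.1 kHz, folds to fs − 13.2 kHz = 13 kHz.
5.2 kHz ≤ fs/2 = 13.1 kHz, passes unchanged.
Distinct values: {5.2 kHz, 7.2 kHz, 9.4 kHz, 13 kHz}.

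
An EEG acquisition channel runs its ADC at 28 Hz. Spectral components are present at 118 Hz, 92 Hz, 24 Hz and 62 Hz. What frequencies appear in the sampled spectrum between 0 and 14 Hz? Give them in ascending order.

4 Hz, 6 Hz, 8 Hz

fs/2 = 14 Hz.
118 Hz mod fs = 6 Hz.
6 Hz ≤ fs/2 = 14 Hz, appears at 6 Hz.
92 Hz mod fs = 8 Hz.
8 Hz ≤ fs/2 = 14 Hz, appears at 8 Hz.
24 Hz > fs/2 = 14 Hz, folds to fs − 24 Hz = 4 Hz.
62 Hz mod fs = 6 Hz.
6 Hz ≤ fs/2 = 14 Hz, appears at 6 Hz.
Distinct values: {4 Hz, 6 Hz, 8 Hz}.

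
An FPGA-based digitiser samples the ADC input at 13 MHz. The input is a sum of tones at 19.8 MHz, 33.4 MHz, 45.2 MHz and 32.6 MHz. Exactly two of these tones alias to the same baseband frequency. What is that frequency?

fs/2 = 6.5 MHz.
19.8 MHz mod fs = 6.8 MHz.
6.8 MHz > fs/2 = 6.5 MHz, folds to fs − 6.8 MHz = 6.2 MHz.
33.4 MHz mod fs = 7.4 MHz.
7.4 MHz > fs/2 = 6.5 MHz, folds to fs − 7.4 MHz = 5.6 MHz.
45.2 MHz mod fs = 6.2 MHz.
6.2 MHz ≤ fs/2 = 6.5 MHz, appears at 6.2 MHz.
32.6 MHz mod fs = 6.6 MHz.
6.6 MHz > fs/2 = 6.5 MHz, folds to fs − 6.6 MHz = 6.4 MHz.
19.8 MHz and 45.2 MHz both map to 6.2 MHz.

6.2 MHz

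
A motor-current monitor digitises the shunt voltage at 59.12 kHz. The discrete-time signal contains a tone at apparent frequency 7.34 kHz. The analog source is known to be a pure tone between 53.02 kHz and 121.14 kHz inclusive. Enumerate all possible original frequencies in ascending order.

Frequencies that alias to 7.34 kHz are k·fs ± 7.34 kHz for integer k ≥ 0.
k=0: 7.34 kHz.
k=1: 51.78 kHz, 66.46 kHz.
k=2: 110.9 kHz, 125.58 kHz.
k=3: 170.02 kHz, 184.7 kHz.
Within [53.02 kHz, 121.14 kHz]: 66.46 kHz, 110.9 kHz.

66.46 kHz, 110.9 kHz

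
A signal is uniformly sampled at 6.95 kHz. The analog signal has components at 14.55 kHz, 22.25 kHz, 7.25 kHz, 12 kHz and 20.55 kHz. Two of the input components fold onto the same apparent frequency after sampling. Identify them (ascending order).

fs/2 = 3.475 kHz.
14.55 kHz mod fs = 0.65 kHz.
0.65 kHz ≤ fs/2 = 3.475 kHz, appears at 0.65 kHz.
22.25 kHz mod fs = 1.4 kHz.
1.4 kHz ≤ fs/2 = 3.475 kHz, appears at 1.4 kHz.
7.25 kHz mod fs = 0.3 kHz.
0.3 kHz ≤ fs/2 = 3.475 kHz, appears at 0.3 kHz.
12 kHz mod fs = 5.05 kHz.
5.05 kHz > fs/2 = 3.475 kHz, folds to fs − 5.05 kHz = 1.9 kHz.
20.55 kHz mod fs = 6.65 kHz.
6.65 kHz > fs/2 = 3.475 kHz, folds to fs − 6.65 kHz = 0.3 kHz.
7.25 kHz and 20.55 kHz both map to 0.3 kHz.

7.25 kHz, 20.55 kHz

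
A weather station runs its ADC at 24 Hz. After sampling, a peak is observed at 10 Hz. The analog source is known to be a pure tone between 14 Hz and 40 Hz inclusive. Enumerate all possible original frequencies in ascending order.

14 Hz, 34 Hz, 38 Hz

Frequencies that alias to 10 Hz are k·fs ± 10 Hz for integer k ≥ 0.
k=0: 10 Hz.
k=1: 14 Hz, 34 Hz.
k=2: 38 Hz, 58 Hz.
k=3: 62 Hz, 82 Hz.
Within [14 Hz, 40 Hz]: 14 Hz, 34 Hz, 38 Hz.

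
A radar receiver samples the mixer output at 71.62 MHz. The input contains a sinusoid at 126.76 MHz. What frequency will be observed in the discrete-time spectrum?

126.76 MHz mod fs = 55.14 MHz.
55.14 MHz > fs/2 = 35.81 MHz, folds to fs − 55.14 MHz = 16.48 MHz.

16.48 MHz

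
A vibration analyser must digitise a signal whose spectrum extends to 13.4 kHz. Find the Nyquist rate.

Nyquist rate = 2 × 13.4 kHz = 26.8 kHz.

26.8 kHz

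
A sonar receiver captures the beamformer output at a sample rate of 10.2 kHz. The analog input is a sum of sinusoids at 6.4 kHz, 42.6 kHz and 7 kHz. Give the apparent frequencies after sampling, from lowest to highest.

1.8 kHz, 3.2 kHz, 3.8 kHz

fs/2 = 5.1 kHz.
6.4 kHz > fs/2 = 5.1 kHz, folds to fs − 6.4 kHz = 3.8 kHz.
42.6 kHz mod fs = 1.8 kHz.
1.8 kHz ≤ fs/2 = 5.1 kHz, appears at 1.8 kHz.
7 kHz > fs/2 = 5.1 kHz, folds to fs − 7 kHz = 3.2 kHz.
Distinct values: {1.8 kHz, 3.2 kHz, 3.8 kHz}.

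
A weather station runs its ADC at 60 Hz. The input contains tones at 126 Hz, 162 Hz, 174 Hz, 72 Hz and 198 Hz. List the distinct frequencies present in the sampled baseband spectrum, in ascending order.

6 Hz, 12 Hz, 18 Hz

fs/2 = 30 Hz.
126 Hz mod fs = 6 Hz.
6 Hz ≤ fs/2 = 30 Hz, appears at 6 Hz.
162 Hz mod fs = 42 Hz.
42 Hz > fs/2 = 30 Hz, folds to fs − 42 Hz = 18 Hz.
174 Hz mod fs = 54 Hz.
54 Hz > fs/2 = 30 Hz, folds to fs − 54 Hz = 6 Hz.
72 Hz mod fs = 12 Hz.
12 Hz ≤ fs/2 = 30 Hz, appears at 12 Hz.
198 Hz mod fs = 18 Hz.
18 Hz ≤ fs/2 = 30 Hz, appears at 18 Hz.
Distinct values: {6 Hz, 12 Hz, 18 Hz}.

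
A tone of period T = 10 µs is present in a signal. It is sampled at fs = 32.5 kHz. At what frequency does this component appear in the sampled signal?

2.5 kHz

T = 10 µs → f = 1/T = 100 kHz.
100 kHz mod fs = 2.5 kHz.
2.5 kHz ≤ fs/2 = 16.25 kHz, appears at 2.5 kHz.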